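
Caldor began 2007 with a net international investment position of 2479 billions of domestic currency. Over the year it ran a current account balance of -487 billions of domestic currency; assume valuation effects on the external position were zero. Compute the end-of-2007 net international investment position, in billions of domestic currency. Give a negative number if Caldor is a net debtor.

1992

With no valuation effects, change in NIIP = current account = -487
End-of-year NIIP = 2479 + (-487) = 1992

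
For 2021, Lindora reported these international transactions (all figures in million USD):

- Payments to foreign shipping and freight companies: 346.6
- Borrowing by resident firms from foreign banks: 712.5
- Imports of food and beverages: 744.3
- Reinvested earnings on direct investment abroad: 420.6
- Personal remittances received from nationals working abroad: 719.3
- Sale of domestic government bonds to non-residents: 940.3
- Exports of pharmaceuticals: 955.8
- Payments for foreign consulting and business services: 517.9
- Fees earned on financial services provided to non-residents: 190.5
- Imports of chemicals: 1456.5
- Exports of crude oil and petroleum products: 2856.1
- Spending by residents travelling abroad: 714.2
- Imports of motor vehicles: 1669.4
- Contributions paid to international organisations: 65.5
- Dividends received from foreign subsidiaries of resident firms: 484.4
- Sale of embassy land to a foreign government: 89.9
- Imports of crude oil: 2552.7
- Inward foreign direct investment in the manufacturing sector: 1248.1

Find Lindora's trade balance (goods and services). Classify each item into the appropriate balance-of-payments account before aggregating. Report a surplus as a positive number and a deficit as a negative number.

-3999.2

Goods: 2856.1 + 955.8 - 1669.4 - 744.3 - 1456.5 - 2552.7 = -2611.0
Services: -517.9 - 714.2 - 346.6 + 190.5 = -1388.2
Trade balance = -2611.0 + (-1388.2) = -3999.2
(Excluded from the trade balance — financial account: borrowing by resident firms from foreign banks 712.5, sale of domestic government bonds to non-residents 940.3, inward foreign direct investment in the manufacturing sector 1248.1; primary income: reinvested earnings on direct investment abroad 420.6, dividends received from foreign subsidiaries of resident firms 484.4; secondary income: personal remittances received from nationals working abroad 719.3, contributions paid to international organisations 65.5; capital account: sale of embassy land to a foreign government 89.9.)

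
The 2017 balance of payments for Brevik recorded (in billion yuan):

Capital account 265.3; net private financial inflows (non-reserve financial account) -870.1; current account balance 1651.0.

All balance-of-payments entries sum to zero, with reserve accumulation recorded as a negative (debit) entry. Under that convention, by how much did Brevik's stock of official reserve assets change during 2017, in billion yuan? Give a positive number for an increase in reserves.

1046.2

Official reserve transactions balance = -(1651.0 + 265.3 + (-870.1)) = -1046.2
An accumulation of reserves is recorded as a debit (negative entry), so the change in the stock of reserves is the negative of that balance.
Change in official reserves = -(-1046.2) = 1046.2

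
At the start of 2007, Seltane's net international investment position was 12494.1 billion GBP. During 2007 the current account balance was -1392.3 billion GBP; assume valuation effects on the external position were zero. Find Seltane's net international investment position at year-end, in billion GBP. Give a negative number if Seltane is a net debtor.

11101.8

With no valuation effects, change in NIIP = current account = -1392.3
End-of-year NIIP = 12494.1 + (-1392.3) = 11101.8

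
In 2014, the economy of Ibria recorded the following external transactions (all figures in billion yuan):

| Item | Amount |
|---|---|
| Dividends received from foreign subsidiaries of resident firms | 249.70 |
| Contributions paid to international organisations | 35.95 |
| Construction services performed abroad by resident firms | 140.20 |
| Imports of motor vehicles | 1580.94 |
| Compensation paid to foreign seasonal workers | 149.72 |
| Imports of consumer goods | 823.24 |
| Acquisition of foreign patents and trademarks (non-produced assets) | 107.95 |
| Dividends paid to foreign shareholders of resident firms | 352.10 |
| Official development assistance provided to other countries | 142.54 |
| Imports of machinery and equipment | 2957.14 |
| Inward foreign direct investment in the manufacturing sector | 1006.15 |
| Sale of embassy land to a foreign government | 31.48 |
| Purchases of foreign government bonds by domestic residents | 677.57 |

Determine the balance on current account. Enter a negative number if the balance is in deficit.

Goods: -1580.94 - 2957.14 - 823.24 = -5361.32
Services: 140.20
Primary income: 249.70 - 352.10 - 149.72 = -252.12
Secondary income: -142.54 - 35.95 = -178.49
Current account = (-5361.32) + 140.20 + (-252.12) + (-178.49) = -5651.73
(Excluded from the current account — capital account: acquisition of foreign patents and trademarks (non-produced assets) 107.95, sale of embassy land to a foreign government 31.48; financial account: inward foreign direct investment in the manufacturing sector 1006.15, purchases of foreign government bonds by domestic residents 677.57.)

-5651.73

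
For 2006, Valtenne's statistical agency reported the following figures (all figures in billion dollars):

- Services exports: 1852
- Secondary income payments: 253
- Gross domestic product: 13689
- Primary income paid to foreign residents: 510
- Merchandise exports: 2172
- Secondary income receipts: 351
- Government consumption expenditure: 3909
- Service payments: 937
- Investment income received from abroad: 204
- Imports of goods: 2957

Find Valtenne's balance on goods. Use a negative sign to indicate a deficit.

Goods balance = 2172 - 2957 = -785

-785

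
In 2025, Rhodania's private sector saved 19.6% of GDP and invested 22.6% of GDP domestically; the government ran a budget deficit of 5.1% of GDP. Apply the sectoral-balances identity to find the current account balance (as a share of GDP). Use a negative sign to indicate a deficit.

-8.1

By the sectoral-balances identity, CA = (S_private - I) + (T - G).
Private balance = 19.6 - 22.6 = -3.0
Government balance (T - G) = -5.1
CA = -3.0 + (-5.1) = -8.1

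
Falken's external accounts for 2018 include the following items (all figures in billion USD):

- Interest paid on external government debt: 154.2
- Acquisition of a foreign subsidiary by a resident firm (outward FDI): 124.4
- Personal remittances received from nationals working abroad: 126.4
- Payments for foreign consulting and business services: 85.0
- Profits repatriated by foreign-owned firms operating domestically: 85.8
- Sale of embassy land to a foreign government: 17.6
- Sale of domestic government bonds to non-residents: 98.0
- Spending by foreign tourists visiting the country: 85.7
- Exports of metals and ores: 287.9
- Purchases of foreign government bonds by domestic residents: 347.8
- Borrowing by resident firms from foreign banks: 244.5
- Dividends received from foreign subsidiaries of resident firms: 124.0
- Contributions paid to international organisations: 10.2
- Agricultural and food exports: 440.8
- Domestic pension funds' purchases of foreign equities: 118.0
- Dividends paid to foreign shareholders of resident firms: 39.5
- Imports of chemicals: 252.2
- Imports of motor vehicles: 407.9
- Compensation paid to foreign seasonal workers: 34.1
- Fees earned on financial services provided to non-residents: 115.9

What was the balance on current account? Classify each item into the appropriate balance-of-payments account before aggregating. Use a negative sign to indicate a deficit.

111.8

Goods: 287.9 + 440.8 - 252.2 - 407.9 = 68.6
Services: 115.9 - 85.0 + 85.7 = 116.6
Primary income: 124.0 - 85.8 - 34.1 - 39.5 - 154.2 = -189.6
Secondary income: -10.2 + 126.4 = 116.2
Current account = 68.6 + 116.6 + (-189.6) + 116.2 = 111.8
(Excluded from the current account — financial account: acquisition of a foreign subsidiary by a resident firm (outward FDI) 124.4, sale of domestic government bonds to non-residents 98.0, purchases of foreign government bonds by domestic residents 347.8, borrowing by resident firms from foreign banks 244.5, domestic pension funds' purchases of foreign equities 118.0; capital account: sale of embassy land to a foreign government 17.6.)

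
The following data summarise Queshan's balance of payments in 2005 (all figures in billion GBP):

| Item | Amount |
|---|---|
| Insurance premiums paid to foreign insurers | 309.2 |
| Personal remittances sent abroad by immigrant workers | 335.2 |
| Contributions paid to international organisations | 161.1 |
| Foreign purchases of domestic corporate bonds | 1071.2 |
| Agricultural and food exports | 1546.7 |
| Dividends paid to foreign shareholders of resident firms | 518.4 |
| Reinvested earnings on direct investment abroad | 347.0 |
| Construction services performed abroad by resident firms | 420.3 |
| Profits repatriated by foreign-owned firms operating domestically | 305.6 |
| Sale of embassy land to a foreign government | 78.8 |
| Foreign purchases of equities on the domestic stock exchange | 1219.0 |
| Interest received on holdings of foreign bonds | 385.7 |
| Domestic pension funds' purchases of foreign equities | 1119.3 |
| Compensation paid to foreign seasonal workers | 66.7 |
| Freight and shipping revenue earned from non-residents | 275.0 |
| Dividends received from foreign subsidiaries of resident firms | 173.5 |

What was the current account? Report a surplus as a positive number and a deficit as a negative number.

1452.0

Goods: 1546.7
Services: 420.3 + 275.0 - 309.2 = 386.1
Primary income: 173.5 - 518.4 + 385.7 - 66.7 + 347.0 - 305.6 = 15.5
Secondary income: -161.1 - 335.2 = -496.3
Current account = 1546.7 + 386.1 + 15.5 + (-496.3) = 1452.0
(Excluded from the current account — financial account: foreign purchases of domestic corporate bonds 1071.2, foreign purchases of equities on the domestic stock exchange 1219.0, domestic pension funds' purchases of foreign equities 1119.3; capital account: sale of embassy land to a foreign government 78.8.)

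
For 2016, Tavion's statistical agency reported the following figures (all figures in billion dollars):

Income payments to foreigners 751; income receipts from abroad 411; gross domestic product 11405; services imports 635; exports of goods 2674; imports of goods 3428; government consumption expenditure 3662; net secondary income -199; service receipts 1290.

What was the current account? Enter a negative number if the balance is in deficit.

Goods balance = 2674 - 3428 = -754
Services balance = 1290 - 635 = 655
Trade balance (goods + services) = -754 + 655 = -99
Net primary income = 411 - 751 = -340
Net secondary income = -199
Current account = -99 + (-340) + (-199) = -638

-638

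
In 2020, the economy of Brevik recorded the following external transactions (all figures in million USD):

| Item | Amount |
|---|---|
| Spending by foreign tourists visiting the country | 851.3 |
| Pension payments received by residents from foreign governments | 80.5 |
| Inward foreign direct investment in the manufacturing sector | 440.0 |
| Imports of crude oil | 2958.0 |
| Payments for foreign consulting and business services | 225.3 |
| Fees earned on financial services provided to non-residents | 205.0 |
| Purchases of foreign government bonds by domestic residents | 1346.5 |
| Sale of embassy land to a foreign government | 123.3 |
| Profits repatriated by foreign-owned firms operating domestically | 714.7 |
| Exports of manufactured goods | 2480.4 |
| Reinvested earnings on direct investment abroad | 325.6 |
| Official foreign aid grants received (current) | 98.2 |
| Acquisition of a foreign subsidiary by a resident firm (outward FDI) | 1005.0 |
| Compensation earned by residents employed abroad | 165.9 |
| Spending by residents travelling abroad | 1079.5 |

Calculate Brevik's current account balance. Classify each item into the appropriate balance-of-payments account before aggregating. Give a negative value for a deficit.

Goods: 2480.4 - 2958.0 = -477.6
Services: 205.0 + 851.3 - 225.3 - 1079.5 = -248.5
Primary income: 325.6 + 165.9 - 714.7 = -223.2
Secondary income: 98.2 + 80.5 = 178.7
Current account = (-477.6) + (-248.5) + (-223.2) + 178.7 = -770.6
(Excluded from the current account — financial account: inward foreign direct investment in the manufacturing sector 440.0, purchases of foreign government bonds by domestic residents 1346.5, acquisition of a foreign subsidiary by a resident firm (outward FDI) 1005.0; capital account: sale of embassy land to a foreign government 123.3.)

-770.6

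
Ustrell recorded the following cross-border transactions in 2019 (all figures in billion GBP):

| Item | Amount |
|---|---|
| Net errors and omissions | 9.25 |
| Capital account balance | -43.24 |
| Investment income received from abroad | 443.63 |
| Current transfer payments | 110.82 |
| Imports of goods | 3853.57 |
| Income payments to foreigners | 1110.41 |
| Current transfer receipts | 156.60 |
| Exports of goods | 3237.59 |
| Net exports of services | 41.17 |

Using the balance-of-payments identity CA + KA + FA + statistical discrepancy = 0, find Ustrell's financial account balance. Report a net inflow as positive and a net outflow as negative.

1229.80

Goods balance = 3237.59 - 3853.57 = -615.98
Services balance = 41.17
Trade balance (goods + services) = -615.98 + 41.17 = -574.81
Net primary income = 443.63 - 1110.41 = -666.78
Net secondary income = 156.60 - 110.82 = 45.78
Current account = -574.81 + (-666.78) + 45.78 = -1195.81
Financial account = -(-1195.81 + (-43.24) + 9.25) = 1229.80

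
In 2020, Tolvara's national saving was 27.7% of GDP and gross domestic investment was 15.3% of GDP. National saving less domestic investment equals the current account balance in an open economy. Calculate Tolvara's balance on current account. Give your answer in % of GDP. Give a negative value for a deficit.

12.4

CA = S - I = 27.7 - 15.3 = 12.4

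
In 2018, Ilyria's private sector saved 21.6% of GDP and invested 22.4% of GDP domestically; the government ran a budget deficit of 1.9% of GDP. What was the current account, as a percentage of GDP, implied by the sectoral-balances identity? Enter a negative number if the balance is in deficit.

By the sectoral-balances identity, CA = (S_private - I) + (T - G).
Private balance = 21.6 - 22.4 = -0.8
Government balance (T - G) = -1.9
CA = -0.8 + (-1.9) = -2.7

-2.7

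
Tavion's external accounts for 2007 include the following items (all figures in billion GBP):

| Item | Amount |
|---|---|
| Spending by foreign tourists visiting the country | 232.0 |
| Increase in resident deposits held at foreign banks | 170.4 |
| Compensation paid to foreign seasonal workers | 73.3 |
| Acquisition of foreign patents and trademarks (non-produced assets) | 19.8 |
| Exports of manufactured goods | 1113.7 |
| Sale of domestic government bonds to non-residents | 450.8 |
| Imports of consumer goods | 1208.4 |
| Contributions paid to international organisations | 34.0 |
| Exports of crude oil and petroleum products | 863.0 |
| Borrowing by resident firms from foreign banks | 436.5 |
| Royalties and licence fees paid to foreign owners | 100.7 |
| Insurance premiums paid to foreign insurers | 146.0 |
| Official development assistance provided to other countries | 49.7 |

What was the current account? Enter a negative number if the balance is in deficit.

Goods: 863.0 - 1208.4 + 1113.7 = 768.3
Services: 232.0 - 100.7 - 146.0 = -14.7
Primary income: -73.3
Secondary income: -49.7 - 34.0 = -83.7
Current account = 768.3 + (-14.7) + (-73.3) + (-83.7) = 596.6
(Excluded from the current account — financial account: increase in resident deposits held at foreign banks 170.4, sale of domestic government bonds to non-residents 450.8, borrowing by resident firms from foreign banks 436.5; capital account: acquisition of foreign patents and trademarks (non-produced assets) 19.8.)

596.6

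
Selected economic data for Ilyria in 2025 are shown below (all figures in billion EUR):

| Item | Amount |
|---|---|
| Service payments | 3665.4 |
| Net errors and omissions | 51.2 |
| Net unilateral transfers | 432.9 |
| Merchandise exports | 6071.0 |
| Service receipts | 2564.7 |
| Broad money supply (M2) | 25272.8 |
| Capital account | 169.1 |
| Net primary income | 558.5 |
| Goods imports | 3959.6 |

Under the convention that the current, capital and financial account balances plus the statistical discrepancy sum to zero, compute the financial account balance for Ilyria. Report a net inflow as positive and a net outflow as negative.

Goods balance = 6071.0 - 3959.6 = 2111.4
Services balance = 2564.7 - 3665.4 = -1100.7
Trade balance (goods + services) = 2111.4 + (-1100.7) = 1010.7
Net primary income = 558.5
Net secondary income = 432.9
Current account = 1010.7 + 558.5 + 432.9 = 2002.1
Financial account = -(2002.1 + 169.1 + 51.2) = -2222.4

-2222.4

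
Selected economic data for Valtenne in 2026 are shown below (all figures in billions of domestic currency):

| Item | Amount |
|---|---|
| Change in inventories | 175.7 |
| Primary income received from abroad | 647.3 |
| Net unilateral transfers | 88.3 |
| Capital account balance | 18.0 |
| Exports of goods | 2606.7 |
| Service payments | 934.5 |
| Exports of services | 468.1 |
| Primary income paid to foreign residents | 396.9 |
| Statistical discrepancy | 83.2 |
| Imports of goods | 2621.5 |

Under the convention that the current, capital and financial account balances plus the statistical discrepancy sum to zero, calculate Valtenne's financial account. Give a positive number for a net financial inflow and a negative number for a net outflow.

Goods balance = 2606.7 - 2621.5 = -14.8
Services balance = 468.1 - 934.5 = -466.4
Trade balance (goods + services) = -14.8 + (-466.4) = -481.2
Net primary income = 647.3 - 396.9 = 250.4
Net secondary income = 88.3
Current account = -481.2 + 250.4 + 88.3 = -142.5
Financial account = -(-142.5 + 18.0 + 83.2) = 41.3

41.3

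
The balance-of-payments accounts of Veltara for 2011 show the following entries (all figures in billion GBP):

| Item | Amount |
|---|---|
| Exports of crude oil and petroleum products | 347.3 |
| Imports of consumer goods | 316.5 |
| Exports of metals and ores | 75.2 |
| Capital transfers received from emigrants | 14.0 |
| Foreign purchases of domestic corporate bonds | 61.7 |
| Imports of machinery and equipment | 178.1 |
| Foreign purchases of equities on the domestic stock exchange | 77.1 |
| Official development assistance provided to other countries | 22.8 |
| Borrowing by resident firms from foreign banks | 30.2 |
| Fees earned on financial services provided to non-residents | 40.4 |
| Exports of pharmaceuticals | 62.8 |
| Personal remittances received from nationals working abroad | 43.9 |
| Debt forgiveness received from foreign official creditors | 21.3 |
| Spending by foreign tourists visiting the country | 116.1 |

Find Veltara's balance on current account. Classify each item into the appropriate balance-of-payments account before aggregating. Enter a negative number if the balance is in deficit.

168.3

Goods: 347.3 - 178.1 + 75.2 + 62.8 - 316.5 = -9.3
Services: 116.1 + 40.4 = 156.5
Secondary income: 43.9 - 22.8 = 21.1
Current account = (-9.3) + 156.5 + 21.1 = 168.3
(Excluded from the current account — capital account: capital transfers received from emigrants 14.0, debt forgiveness received from foreign official creditors 21.3; financial account: foreign purchases of domestic corporate bonds 61.7, foreign purchases of equities on the domestic stock exchange 77.1, borrowing by resident firms from foreign banks 30.2.)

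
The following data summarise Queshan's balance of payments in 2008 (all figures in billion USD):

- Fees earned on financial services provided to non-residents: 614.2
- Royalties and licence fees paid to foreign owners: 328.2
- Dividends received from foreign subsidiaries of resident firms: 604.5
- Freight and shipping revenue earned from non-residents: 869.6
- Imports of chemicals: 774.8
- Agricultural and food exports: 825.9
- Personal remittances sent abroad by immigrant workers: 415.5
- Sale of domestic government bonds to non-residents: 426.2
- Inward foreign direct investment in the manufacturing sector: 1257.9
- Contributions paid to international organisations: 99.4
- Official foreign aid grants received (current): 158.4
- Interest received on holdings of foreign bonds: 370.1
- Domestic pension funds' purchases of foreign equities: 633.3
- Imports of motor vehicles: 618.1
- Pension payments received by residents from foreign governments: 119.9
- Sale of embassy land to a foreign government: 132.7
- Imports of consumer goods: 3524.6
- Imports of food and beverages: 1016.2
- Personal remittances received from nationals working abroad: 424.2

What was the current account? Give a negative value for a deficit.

-2790.0

Goods: 825.9 - 1016.2 - 3524.6 - 618.1 - 774.8 = -5107.8
Services: 869.6 + 614.2 - 328.2 = 1155.6
Primary income: 370.1 + 604.5 = 974.6
Secondary income: -99.4 - 415.5 + 158.4 + 119.9 + 424.2 = 187.6
Current account = (-5107.8) + 1155.6 + 974.6 + 187.6 = -2790.0
(Excluded from the current account — financial account: sale of domestic government bonds to non-residents 426.2, inward foreign direct investment in the manufacturing sector 1257.9, domestic pension funds' purchases of foreign equities 633.3; capital account: sale of embassy land to a foreign government 132.7.)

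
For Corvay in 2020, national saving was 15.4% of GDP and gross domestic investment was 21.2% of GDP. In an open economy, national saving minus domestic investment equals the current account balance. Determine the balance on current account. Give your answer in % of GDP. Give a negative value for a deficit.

-5.8

CA = S - I = 15.4 - 21.2 = -5.8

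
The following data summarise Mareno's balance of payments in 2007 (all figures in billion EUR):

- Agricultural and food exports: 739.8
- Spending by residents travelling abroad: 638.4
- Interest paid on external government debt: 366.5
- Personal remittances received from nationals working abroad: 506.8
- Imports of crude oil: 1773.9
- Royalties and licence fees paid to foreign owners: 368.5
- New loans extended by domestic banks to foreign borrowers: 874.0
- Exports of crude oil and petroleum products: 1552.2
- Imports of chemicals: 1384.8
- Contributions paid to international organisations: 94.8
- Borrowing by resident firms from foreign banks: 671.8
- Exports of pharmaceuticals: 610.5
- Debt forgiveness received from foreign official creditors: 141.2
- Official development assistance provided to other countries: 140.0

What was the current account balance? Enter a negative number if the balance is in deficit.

-1357.6

Goods: 610.5 - 1773.9 - 1384.8 + 739.8 + 1552.2 = -256.2
Services: -638.4 - 368.5 = -1006.9
Primary income: -366.5
Secondary income: -140.0 - 94.8 + 506.8 = 272.0
Current account = (-256.2) + (-1006.9) + (-366.5) + 272.0 = -1357.6
(Excluded from the current account — financial account: new loans extended by domestic banks to foreign borrowers 874.0, borrowing by resident firms from foreign banks 671.8; capital account: debt forgiveness received from foreign official creditors 141.2.)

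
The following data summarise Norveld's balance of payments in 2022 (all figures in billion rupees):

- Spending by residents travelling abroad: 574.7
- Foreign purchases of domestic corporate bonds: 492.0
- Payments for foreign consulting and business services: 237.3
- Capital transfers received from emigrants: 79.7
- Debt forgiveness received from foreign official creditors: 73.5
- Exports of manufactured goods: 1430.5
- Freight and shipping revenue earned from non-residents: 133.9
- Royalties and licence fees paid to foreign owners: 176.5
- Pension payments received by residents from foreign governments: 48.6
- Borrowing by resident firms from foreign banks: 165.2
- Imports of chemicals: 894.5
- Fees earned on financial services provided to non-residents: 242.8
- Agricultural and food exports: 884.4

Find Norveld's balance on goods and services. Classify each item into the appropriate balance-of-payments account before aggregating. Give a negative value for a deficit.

808.6

Goods: 884.4 + 1430.5 - 894.5 = 1420.4
Services: 242.8 + 133.9 - 574.7 - 237.3 - 176.5 = -611.8
Trade balance = 1420.4 + (-611.8) = 808.6
(Excluded from the trade balance — financial account: foreign purchases of domestic corporate bonds 492.0, borrowing by resident firms from foreign banks 165.2; capital account: capital transfers received from emigrants 79.7, debt forgiveness received from foreign official creditors 73.5; secondary income: pension payments received by residents from foreign governments 48.6.)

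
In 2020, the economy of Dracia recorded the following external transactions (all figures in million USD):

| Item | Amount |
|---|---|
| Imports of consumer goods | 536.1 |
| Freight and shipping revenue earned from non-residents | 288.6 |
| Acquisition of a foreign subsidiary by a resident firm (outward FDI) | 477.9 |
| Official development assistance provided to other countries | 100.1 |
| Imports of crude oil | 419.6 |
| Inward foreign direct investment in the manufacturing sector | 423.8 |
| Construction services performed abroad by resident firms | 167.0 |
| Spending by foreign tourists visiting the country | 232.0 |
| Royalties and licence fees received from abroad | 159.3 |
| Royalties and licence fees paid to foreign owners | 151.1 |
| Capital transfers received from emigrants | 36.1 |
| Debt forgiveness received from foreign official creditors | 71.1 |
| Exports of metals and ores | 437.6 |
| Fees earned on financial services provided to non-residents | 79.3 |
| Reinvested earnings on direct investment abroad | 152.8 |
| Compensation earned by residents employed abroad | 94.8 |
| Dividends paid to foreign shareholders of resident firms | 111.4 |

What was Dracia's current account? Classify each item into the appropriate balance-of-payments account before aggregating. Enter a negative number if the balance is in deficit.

Goods: -536.1 - 419.6 + 437.6 = -518.1
Services: -151.1 + 159.3 + 167.0 + 288.6 + 232.0 + 79.3 = 775.1
Primary income: 152.8 + 94.8 - 111.4 = 136.2
Secondary income: -100.1
Current account = (-518.1) + 775.1 + 136.2 + (-100.1) = 293.1
(Excluded from the current account — financial account: acquisition of a foreign subsidiary by a resident firm (outward FDI) 477.9, inward foreign direct investment in the manufacturing sector 423.8; capital account: capital transfers received from emigrants 36.1, debt forgiveness received from foreign official creditors 71.1.)

293.1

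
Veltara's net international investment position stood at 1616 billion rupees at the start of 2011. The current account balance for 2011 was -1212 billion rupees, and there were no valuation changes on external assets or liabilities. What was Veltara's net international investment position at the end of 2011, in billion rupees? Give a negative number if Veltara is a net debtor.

404

With no valuation effects, change in NIIP = current account = -1212
End-of-year NIIP = 1616 + (-1212) = 404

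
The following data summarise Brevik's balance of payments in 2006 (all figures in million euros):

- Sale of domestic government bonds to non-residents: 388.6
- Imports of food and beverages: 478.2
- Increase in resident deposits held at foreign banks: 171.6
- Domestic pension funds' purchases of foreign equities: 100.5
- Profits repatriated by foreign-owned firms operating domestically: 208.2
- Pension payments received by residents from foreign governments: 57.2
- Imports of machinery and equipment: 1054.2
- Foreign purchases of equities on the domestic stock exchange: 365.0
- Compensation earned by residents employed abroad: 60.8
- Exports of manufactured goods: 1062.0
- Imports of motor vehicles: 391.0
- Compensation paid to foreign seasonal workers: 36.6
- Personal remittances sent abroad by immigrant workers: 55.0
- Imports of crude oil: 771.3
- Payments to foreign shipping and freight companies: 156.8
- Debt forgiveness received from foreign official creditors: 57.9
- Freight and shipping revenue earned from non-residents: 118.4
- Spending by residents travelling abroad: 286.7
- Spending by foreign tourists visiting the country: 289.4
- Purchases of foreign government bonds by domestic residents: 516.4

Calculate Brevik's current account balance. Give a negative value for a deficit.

Goods: -771.3 - 478.2 - 391.0 - 1054.2 + 1062.0 = -1632.7
Services: 118.4 + 289.4 - 286.7 - 156.8 = -35.7
Primary income: -208.2 + 60.8 - 36.6 = -184.0
Secondary income: -55.0 + 57.2 = 2.2
Current account = (-1632.7) + (-35.7) + (-184.0) + 2.2 = -1850.2
(Excluded from the current account — financial account: sale of domestic government bonds to non-residents 388.6, increase in resident deposits held at foreign banks 171.6, domestic pension funds' purchases of foreign equities 100.5, foreign purchases of equities on the domestic stock exchange 365.0, purchases of foreign government bonds by domestic residents 516.4; capital account: debt forgiveness received from foreign official creditors 57.9.)

-1850.2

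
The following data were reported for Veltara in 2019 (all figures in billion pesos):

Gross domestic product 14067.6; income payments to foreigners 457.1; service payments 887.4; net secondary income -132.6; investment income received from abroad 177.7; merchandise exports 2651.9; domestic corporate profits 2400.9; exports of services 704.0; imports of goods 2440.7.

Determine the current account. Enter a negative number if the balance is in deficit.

-384.2

Goods balance = 2651.9 - 2440.7 = 211.2
Services balance = 704.0 - 887.4 = -183.4
Trade balance (goods + services) = 211.2 + (-183.4) = 27.8
Net primary income = 177.7 - 457.1 = -279.4
Net secondary income = -132.6
Current account = 27.8 + (-279.4) + (-132.6) = -384.2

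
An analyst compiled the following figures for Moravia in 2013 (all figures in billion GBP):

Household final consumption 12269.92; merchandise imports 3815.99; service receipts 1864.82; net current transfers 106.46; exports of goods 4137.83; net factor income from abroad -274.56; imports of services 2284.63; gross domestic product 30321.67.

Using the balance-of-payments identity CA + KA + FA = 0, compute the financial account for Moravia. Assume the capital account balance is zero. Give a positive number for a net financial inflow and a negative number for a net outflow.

266.07

Goods balance = 4137.83 - 3815.99 = 321.84
Services balance = 1864.82 - 2284.63 = -419.81
Trade balance (goods + services) = 321.84 + (-419.81) = -97.97
Net primary income = -274.56
Net secondary income = 106.46
Current account = -97.97 + (-274.56) + 106.46 = -266.07
Financial account = -(-266.07) = 266.07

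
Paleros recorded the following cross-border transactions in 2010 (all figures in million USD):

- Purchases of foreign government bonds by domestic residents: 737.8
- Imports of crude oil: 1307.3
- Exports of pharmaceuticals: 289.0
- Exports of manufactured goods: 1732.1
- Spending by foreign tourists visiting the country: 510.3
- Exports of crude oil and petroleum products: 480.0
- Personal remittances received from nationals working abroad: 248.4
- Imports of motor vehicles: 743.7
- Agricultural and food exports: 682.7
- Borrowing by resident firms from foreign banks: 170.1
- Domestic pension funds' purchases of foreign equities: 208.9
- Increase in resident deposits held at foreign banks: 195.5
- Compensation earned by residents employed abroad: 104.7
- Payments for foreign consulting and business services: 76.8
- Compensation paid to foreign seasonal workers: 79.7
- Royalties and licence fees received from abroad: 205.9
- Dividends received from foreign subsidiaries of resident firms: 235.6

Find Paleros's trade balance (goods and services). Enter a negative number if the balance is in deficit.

1772.2

Goods: 289.0 + 682.7 + 480.0 + 1732.1 - 743.7 - 1307.3 = 1132.8
Services: 205.9 + 510.3 - 76.8 = 639.4
Trade balance = 1132.8 + 639.4 = 1772.2
(Excluded from the trade balance — financial account: purchases of foreign government bonds by domestic residents 737.8, borrowing by resident firms from foreign banks 170.1, domestic pension funds' purchases of foreign equities 208.9, increase in resident deposits held at foreign banks 195.5; secondary income: personal remittances received from nationals working abroad 248.4; primary income: compensation earned by residents employed abroad 104.7, compensation paid to foreign seasonal workers 79.7, dividends received from foreign subsidiaries of resident firms 235.6.)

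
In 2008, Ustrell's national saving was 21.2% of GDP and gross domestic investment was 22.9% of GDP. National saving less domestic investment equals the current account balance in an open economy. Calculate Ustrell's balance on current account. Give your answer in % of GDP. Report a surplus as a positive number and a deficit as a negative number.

-1.7

S - I = CA (net lending to the rest of the world).
CA = S - I = 21.2 - 22.9 = -1.7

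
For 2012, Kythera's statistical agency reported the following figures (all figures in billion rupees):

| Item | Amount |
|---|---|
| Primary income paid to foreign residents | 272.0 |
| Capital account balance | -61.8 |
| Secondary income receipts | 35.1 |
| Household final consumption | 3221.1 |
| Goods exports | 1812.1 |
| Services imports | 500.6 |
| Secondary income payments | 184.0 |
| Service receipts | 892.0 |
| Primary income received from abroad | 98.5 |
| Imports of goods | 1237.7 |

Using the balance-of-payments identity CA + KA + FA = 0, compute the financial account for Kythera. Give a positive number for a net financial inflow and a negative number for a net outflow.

Goods balance = 1812.1 - 1237.7 = 574.4
Services balance = 892.0 - 500.6 = 391.4
Trade balance (goods + services) = 574.4 + 391.4 = 965.8
Net primary income = 98.5 - 272.0 = -173.5
Net secondary income = 35.1 - 184.0 = -148.9
Current account = 965.8 + (-173.5) + (-148.9) = 643.4
Financial account = -(643.4 + (-61.8)) = -581.6

-581.6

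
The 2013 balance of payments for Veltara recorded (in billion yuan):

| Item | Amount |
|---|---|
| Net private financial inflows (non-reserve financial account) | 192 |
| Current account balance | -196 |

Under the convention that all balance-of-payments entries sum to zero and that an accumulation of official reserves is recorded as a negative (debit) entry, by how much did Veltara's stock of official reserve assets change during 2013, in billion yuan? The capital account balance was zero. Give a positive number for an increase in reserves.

Official reserve transactions balance = -((-196) + 192) = 4
An accumulation of reserves is recorded as a debit (negative entry), so the change in the stock of reserves is the negative of that balance.
Change in official reserves = -(4) = -4

-4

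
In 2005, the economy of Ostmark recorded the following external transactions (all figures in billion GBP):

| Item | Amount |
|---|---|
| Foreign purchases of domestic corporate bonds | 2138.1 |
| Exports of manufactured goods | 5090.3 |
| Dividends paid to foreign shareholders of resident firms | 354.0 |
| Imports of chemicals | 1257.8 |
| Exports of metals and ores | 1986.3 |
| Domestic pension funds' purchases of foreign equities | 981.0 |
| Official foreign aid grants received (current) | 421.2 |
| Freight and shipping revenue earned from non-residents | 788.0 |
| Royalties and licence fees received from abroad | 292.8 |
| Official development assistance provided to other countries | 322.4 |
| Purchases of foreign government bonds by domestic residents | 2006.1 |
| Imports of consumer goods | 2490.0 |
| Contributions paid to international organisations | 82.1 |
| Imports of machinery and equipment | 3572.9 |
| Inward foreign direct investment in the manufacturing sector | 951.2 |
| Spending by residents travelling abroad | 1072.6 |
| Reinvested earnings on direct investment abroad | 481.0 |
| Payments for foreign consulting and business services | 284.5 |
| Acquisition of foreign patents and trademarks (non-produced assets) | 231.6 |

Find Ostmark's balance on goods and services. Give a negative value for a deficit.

-520.4

Goods: -2490.0 - 3572.9 + 5090.3 - 1257.8 + 1986.3 = -244.1
Services: -284.5 + 788.0 + 292.8 - 1072.6 = -276.3
Trade balance = -244.1 + (-276.3) = -520.4
(Excluded from the trade balance — financial account: foreign purchases of domestic corporate bonds 2138.1, domestic pension funds' purchases of foreign equities 981.0, purchases of foreign government bonds by domestic residents 2006.1, inward foreign direct investment in the manufacturing sector 951.2; primary income: dividends paid to foreign shareholders of resident firms 354.0, reinvested earnings on direct investment abroad 481.0; secondary income: official foreign aid grants received (current) 421.2, official development assistance provided to other countries 322.4, contributions paid to international organisations 82.1; capital account: acquisition of foreign patents and trademarks (non-produced assets) 231.6.)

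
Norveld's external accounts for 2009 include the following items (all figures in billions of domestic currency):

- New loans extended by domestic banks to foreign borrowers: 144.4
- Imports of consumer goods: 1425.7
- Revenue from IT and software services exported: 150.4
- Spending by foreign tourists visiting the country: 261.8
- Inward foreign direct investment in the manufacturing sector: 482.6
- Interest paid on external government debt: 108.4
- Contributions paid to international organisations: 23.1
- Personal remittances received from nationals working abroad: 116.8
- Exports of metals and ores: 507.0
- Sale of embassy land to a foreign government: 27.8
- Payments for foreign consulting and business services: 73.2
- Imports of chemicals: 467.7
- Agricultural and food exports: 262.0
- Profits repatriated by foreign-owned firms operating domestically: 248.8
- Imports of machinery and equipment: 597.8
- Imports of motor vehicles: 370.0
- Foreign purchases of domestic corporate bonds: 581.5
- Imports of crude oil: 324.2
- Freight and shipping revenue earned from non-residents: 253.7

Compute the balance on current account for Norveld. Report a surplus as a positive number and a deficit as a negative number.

-2087.2

Goods: -467.7 - 324.2 + 507.0 - 1425.7 - 370.0 - 597.8 + 262.0 = -2416.4
Services: -73.2 + 150.4 + 253.7 + 261.8 = 592.7
Primary income: -248.8 - 108.4 = -357.2
Secondary income: -23.1 + 116.8 = 93.7
Current account = (-2416.4) + 592.7 + (-357.2) + 93.7 = -2087.2
(Excluded from the current account — financial account: new loans extended by domestic banks to foreign borrowers 144.4, inward foreign direct investment in the manufacturing sector 482.6, foreign purchases of domestic corporate bonds 581.5; capital account: sale of embassy land to a foreign government 27.8.)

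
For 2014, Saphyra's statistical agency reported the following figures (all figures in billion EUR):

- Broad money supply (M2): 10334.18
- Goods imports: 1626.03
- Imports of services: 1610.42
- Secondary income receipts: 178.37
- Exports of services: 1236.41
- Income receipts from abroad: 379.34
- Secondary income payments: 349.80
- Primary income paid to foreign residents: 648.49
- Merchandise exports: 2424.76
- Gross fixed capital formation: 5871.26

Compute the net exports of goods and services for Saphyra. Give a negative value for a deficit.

424.72

Goods balance = 2424.76 - 1626.03 = 798.73
Services balance = 1236.41 - 1610.42 = -374.01
Trade balance (goods + services) = 798.73 + (-374.01) = 424.72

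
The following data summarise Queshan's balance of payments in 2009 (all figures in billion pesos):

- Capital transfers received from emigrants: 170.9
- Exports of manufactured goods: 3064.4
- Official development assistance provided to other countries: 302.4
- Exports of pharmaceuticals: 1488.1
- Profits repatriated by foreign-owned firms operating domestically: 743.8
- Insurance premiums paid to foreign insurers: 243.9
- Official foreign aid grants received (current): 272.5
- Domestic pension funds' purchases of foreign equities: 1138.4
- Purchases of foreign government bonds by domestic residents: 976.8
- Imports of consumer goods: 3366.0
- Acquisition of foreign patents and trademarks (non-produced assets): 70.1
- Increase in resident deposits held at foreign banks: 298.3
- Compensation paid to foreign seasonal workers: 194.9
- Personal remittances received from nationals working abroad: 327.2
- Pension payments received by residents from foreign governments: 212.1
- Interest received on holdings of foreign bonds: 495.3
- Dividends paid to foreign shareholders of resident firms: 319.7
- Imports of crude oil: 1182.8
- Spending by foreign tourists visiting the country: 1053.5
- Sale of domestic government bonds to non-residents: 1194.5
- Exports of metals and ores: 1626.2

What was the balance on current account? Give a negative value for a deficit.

Goods: 1626.2 + 3064.4 - 3366.0 - 1182.8 + 1488.1 = 1629.9
Services: -243.9 + 1053.5 = 809.6
Primary income: -194.9 - 319.7 - 743.8 + 495.3 = -763.1
Secondary income: -302.4 + 212.1 + 272.5 + 327.2 = 509.4
Current account = 1629.9 + 809.6 + (-763.1) + 509.4 = 2185.8
(Excluded from the current account — capital account: capital transfers received from emigrants 170.9, acquisition of foreign patents and trademarks (non-produced assets) 70.1; financial account: domestic pension funds' purchases of foreign equities 1138.4, purchases of foreign government bonds by domestic residents 976.8, increase in resident deposits held at foreign banks 298.3, sale of domestic government bonds to non-residents 1194.5.)

2185.8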